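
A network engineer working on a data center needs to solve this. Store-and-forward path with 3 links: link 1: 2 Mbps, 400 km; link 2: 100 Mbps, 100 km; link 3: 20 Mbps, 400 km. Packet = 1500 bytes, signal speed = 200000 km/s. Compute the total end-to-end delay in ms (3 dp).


Packet = 1500 bytes = 12000 bits. Store-and-forward: sum (t_trans + t_prop) per link.
Link 1: t_trans = 12000/(2*10^6) s = 6.0000 ms; t_prop = 400/200000 s = 2.0000 ms; subtotal = 8.0000 ms
Link 2: t_trans = 12000/(100*10^6) s = 0.1200 ms; t_prop = 100/200000 s = 0.5000 ms; subtotal = 0.6200 ms
Link 3: t_trans = 12000/(20*10^6) s = 0.6000 ms; t_prop = 400/200000 s = 2.0000 ms; subtotal = 2.6000 ms
End-to-end = 8.0000 + 0.6200 + 2.6000 = 11.2200 ms -> 11.220 ms (3 dp)

11.220


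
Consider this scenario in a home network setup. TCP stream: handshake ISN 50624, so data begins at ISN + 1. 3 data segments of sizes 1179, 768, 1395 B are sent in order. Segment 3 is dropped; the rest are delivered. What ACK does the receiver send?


SYN uses sequence number 50624; first data byte = ISN + 1 = 50625.
Segment 1: SEQ = 50625, len = 1179 B, covers [50625, 51803]
Segment 2: SEQ = 51804, len = 768 B, covers [51804, 52571]
Segment 3: SEQ = 52572, len = 1395 B, covers [52572, 53966] [LOST]
In-order data received: bytes [50625, 52571] (segments 1..2).
Segment 3 missing -> gap begins at byte 52572.
Cumulative ACK = next expected in-order byte = 50625 + 1179 + 768 = 52572

52572


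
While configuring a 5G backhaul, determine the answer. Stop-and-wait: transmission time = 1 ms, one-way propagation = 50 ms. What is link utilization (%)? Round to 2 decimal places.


Given: Ttrans = 1 ms, Tprop = 50 ms
RTT = 2 * Tprop = 2 * 50 = 100 ms
U = Ttrans / (Ttrans + RTT)
U = 1 / (1 + 100)
U = 1 / 101 = 0.009901
U% = 0.99%

0.99


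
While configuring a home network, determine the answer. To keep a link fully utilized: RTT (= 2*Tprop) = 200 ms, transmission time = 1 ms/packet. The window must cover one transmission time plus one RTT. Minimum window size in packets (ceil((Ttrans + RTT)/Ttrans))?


Given: Ttrans = 1 ms, RTT = 200 ms (= 2 * Tprop, Tprop = 100 ms)
Time until first ACK returns = Ttrans + RTT = 1 + 200 = 201 ms
Need W * Ttrans >= Ttrans + RTT  ->  W >= (Ttrans + RTT) / Ttrans
(Ttrans + RTT) / Ttrans = 201 / 1 = 201
W_min = ceil(201) = 201

201


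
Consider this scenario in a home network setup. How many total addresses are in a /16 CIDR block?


Given: CIDR prefix /16
Host bits = 32 - 16 = 16
Total addresses = 2^16 = 65536

65536


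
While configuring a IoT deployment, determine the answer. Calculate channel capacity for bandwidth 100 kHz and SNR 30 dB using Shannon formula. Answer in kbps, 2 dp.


Given: B = 100 kHz, SNR = 30 dB
SNR linear = 10^(30/10) = 1000
1 + SNR = 1001
log2(1001) = 9.9672262588
C = 100 * 1000 * 9.9672262588 = 996722.6259 bps
C = 996.722626 kbps -> 996.72 kbps (2 dp)

996.72


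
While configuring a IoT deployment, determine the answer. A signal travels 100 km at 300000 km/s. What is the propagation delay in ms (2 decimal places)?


Given: distance = 100 km, speed = 300000 km/s
Delay = distance / speed = 100 / 300000 seconds
Delay in ms = 100 * 1000 / 300000
Delay = 0.3333 ms
Rounded to 2 dp = 0.33 ms

0.33


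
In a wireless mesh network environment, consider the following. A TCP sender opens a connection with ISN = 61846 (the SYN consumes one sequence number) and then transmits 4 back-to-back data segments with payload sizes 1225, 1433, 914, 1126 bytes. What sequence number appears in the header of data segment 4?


The SYN occupies sequence number ISN = 61846, so the first data byte is ISN + 1 = 61847.
SEQ of data segment i = (ISN + 1) + sum of payload sizes of segments 1..i-1.
Segment 1: SEQ = 61847, payload = 1225 bytes
Segment 2: SEQ = 63072, payload = 1433 bytes
Segment 3: SEQ = 64505, payload = 914 bytes
Segment 4: SEQ = 65419, payload = 1126 bytes
SEQ of segment 4 = 61847 + 1225 + 1433 + 914 = 65419

65419


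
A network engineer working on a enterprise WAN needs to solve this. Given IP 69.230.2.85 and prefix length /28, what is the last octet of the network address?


Given: IP = 69.230.2.85, prefix = /28
Subnet mask = 255.255.255.240
Last octet of IP: 85
Last octet of mask: 240
Network last octet = 85 AND 240 = 80

80


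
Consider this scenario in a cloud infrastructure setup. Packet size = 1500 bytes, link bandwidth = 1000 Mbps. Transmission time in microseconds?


Given: packet = 1500 bytes, bandwidth = 1000 Mbps
Packet in bits = 1500 * 8 = 12000 bits
Bandwidth = 1000 * 10^6 = 1000000000 bps
Time = 12000 / 1000000000 seconds
Time in us = 12000 * 10^6 / 1000000000 = 12

12


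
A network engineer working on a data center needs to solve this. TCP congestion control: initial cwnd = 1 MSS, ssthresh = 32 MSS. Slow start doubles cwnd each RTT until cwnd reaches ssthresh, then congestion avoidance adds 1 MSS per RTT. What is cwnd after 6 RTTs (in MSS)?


RTT 0: cwnd = 1 MSS (initial)
RTT 1: cwnd = 2 MSS (slow start, doubled)
RTT 2: cwnd = 4 MSS (slow start, doubled)
RTT 3: cwnd = 8 MSS (slow start, doubled)
RTT 4: cwnd = 16 MSS (slow start, doubled)
RTT 5: cwnd = 32 MSS (slow start, doubled)
RTT 6: cwnd = 33 MSS (congestion avoidance, +1)

33


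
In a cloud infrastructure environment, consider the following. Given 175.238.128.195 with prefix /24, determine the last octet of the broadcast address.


Given: IP = 175.238.128.195, prefix = /24
Host bits = 32 - 24 = 8
Network last octet = 195 AND mask = 0
Host part size = 2^8 - 1 = 255
Broadcast last octet = 0 OR 255 = 255

255


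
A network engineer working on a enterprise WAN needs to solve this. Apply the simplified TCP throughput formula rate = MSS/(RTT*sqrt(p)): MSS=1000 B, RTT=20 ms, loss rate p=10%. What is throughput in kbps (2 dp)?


Given: MSS = 1000 bytes, RTT = 20 ms, loss = 10%
RTT in seconds = 20 / 1000 = 0.02
Loss rate = 10% = 0.1
sqrt(loss) = sqrt(0.1) = 0.316227766017
Throughput (bytes/s) = 1000 / (0.02 * 0.316227766017) = 158113.8830
Throughput (kbps) = 158113.8830 * 8 / 1000 = 1264.911064 -> 1264.91 kbps (2 dp)

1264.91


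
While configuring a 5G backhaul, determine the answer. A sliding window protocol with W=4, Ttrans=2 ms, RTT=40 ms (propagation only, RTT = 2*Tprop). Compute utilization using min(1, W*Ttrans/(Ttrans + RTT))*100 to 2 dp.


Given: W = 4, Ttrans = 2 ms, RTT = 40 ms (= 2 * Tprop, Tprop = 20 ms)
Cycle time = Ttrans + RTT = 2 + 40 = 42 ms (first packet sent until its ACK returns)
W * Ttrans = 4 * 2 = 8 ms of sending per cycle
W * Ttrans / (Ttrans + RTT) = 8 / 42 = 0.190476
U = min(1, 0.190476) = 0.190476
U% = 19.05%

19.05


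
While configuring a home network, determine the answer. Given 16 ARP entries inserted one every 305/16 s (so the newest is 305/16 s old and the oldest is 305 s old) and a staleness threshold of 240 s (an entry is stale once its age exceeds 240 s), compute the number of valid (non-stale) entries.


Ages are k * 305/16 s for k = 1..16 (spacing = 19.0625 s).
Entry k is valid iff k * 305/16 <= 240 iff k <= 16 * 240 / 305 = 12.5902
n_valid = floor(12.5902) = 12
(n_stale = 16 - 12 = 4)

12


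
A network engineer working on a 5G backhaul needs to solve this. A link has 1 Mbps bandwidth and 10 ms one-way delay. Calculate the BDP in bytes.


Given: bandwidth = 1 Mbps, delay = 10 ms
BDP in bits = 1 * 10^6 * 10 / 1000
BDP in bits = 10000
BDP in bytes = 10000 / 8 = 1250

1250


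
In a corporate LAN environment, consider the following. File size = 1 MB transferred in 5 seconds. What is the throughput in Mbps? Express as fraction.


Given: file = 1 MB, time = 5 s
File in Mb = 1 * 8 = 8 Mb
Throughput = 8 / 5 Mbps
Throughput = 8/5 Mbps

8/5


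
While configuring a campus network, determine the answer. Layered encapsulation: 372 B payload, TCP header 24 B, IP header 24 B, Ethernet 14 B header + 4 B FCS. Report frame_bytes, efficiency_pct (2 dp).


TCP segment = 372 + 24 = 396 B
IP packet = 396 + 24 = 420 B
Ethernet frame = 420 + 14 + 4 = 438 B
Efficiency = app / frame = 372 / 438 = 0.849315 = 84.9315% -> 84.93% (2 dp)

438, 84.93


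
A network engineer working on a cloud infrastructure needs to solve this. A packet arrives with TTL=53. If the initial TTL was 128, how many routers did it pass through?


Given: initial TTL = 128, received TTL = 53
Hops = initial TTL - received TTL
Hops = 128 - 53 = 75

75


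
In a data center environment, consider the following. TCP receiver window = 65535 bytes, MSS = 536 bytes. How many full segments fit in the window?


Given: RWND = 65535 bytes, MSS = 536 bytes
Full segments = floor(RWND / MSS)
Full segments = floor(65535 / 536)
Full segments = floor(122.2668) = 122

122


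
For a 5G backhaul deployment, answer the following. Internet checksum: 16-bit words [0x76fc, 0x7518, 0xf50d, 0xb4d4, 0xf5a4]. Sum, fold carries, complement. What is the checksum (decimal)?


Given words: [0x76fc, 0x7518, 0xf50d, 0xb4d4, 0xf5a4]
Step 1: Sum all words
Raw sum = 30460 + 29976 + 62733 + 46292 + 62884 = 232345
Step 2: Fold carry: (35737 + 3) = 35740
One's complement = ~35740 & 0xFFFF = 29795

29795


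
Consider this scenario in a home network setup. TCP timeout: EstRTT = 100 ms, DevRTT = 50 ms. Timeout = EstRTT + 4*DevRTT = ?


Given: EstRTT = 100 ms, DevRTT = 50 ms
Timeout = EstRTT + 4 * DevRTT
4 * DevRTT = 4 * 50 = 200
Timeout = 100 + 200 = 300 ms

300


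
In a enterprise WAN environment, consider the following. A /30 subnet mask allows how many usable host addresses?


Given: subnet mask /30
Host bits = 32 - 30 = 2
Total addresses = 2^2 = 4
Usable hosts = 4 - 2 (network + broadcast) = 2

2


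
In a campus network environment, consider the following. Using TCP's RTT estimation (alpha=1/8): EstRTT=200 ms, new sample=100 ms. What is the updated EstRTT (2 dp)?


Given: EstRTT = 200 ms, SampleRTT = 100 ms, alpha = 1/8
New EstRTT = (1 - alpha) * EstRTT + alpha * SampleRTT
(7/8) * 200 = 175
(1/8) * 100 = 12.5
New EstRTT = 175 + 12.5 = 187.5 ms -> 187.50 ms (2 dp)

187.50


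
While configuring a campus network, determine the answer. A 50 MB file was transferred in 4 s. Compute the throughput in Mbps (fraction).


Given: file = 50 MB, time = 4 s
File in Mb = 50 * 8 = 400 Mb
Throughput = 400 / 4 Mbps
Throughput = 100 Mbps

100


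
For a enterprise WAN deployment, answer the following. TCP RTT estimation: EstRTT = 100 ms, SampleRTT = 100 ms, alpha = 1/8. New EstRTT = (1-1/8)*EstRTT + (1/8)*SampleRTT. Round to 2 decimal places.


Given: EstRTT = 100 ms, SampleRTT = 100 ms, alpha = 1/8
New EstRTT = (1 - alpha) * EstRTT + alpha * SampleRTT
(7/8) * 100 = 87.5
(1/8) * 100 = 12.5
New EstRTT = 87.5 + 12.5 = 100 ms -> 100.00 ms (2 dp)

100.00


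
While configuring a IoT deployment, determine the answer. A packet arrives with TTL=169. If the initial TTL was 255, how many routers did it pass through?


Given: initial TTL = 255, received TTL = 169
Hops = initial TTL - received TTL
Hops = 255 - 169 = 86

86


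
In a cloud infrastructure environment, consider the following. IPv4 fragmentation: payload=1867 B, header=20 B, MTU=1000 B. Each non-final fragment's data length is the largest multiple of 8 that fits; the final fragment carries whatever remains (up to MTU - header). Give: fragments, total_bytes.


Max data per non-final fragment = floor((MTU - header)/8)*8 = floor((1000 - 20)/8)*8 = floor(980/8)*8 = 976 B
Final fragment needs no 8-byte alignment: it can carry up to MTU - header = 980 B
Non-final fragments needed = ceil((payload - 980) / 976) = ceil(887/976) = ceil(0.9088) = 1
Number of fragments = 1 + 1 = 2
Fragment sizes (data): 1 * 976 B + 891 B (last, 891 <= 980 OK)
Total bytes sent = payload + n_frags * header = 1867 + 2*20 = 1867 + 40 = 1907 B

2, 1907


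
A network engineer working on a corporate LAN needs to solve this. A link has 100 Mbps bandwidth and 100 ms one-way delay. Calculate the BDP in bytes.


Given: bandwidth = 100 Mbps, delay = 100 ms
BDP in bits = 100 * 10^6 * 100 / 1000
BDP in bits = 10000000
BDP in bytes = 10000000 / 8 = 1250000

1250000


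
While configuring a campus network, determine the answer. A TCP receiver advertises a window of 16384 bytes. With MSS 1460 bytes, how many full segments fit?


Given: RWND = 16384 bytes, MSS = 1460 bytes
Full segments = floor(RWND / MSS)
Full segments = floor(16384 / 1460)
Full segments = floor(11.2219) = 11

11


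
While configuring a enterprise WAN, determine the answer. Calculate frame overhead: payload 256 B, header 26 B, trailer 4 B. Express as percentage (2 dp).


Given: payload = 256 B, header = 26 B, trailer = 4 B
Overhead bytes = header + trailer = 26 + 4 = 30
Total frame = payload + overhead = 256 + 30 = 286
Overhead % = 30 / 286 * 100 = 10.4895% -> 10.49% (2 dp)

10.49


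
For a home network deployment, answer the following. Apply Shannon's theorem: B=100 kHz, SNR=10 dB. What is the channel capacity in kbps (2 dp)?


Given: B = 100 kHz, SNR = 10 dB
SNR linear = 10^(10/10) = 10
1 + SNR = 11
log2(11) = 3.4594316186
C = 100 * 1000 * 3.4594316186 = 345943.1619 bps
C = 345.943162 kbps -> 345.94 kbps (2 dp)

345.94


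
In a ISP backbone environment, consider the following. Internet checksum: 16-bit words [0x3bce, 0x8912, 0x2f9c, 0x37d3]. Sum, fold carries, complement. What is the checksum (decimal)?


Given words: [0x3bce, 0x8912, 0x2f9c, 0x37d3]
Step 1: Sum all words
Raw sum = 15310 + 35090 + 12188 + 14291 = 76879
Step 2: Fold carry: (11343 + 1) = 11344
One's complement = ~11344 & 0xFFFF = 54191

54191


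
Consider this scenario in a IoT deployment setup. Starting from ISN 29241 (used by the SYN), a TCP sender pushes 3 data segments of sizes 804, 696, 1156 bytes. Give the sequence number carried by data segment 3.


The SYN occupies sequence number ISN = 29241, so the first data byte is ISN + 1 = 29242.
SEQ of data segment i = (ISN + 1) + sum of payload sizes of segments 1..i-1.
Segment 1: SEQ = 29242, payload = 804 bytes
Segment 2: SEQ = 30046, payload = 696 bytes
Segment 3: SEQ = 30742, payload = 1156 bytes
SEQ of segment 3 = 29242 + 804 + 696 = 30742

30742


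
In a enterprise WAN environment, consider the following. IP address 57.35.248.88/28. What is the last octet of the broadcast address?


Given: IP = 57.35.248.88, prefix = /28
Host bits = 32 - 28 = 4
Network last octet = 88 AND mask = 80
Host part size = 2^4 - 1 = 15
Broadcast last octet = 80 OR 15 = 95

95


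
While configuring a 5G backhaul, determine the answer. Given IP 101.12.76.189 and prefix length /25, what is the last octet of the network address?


Given: IP = 101.12.76.189, prefix = /25
Subnet mask = 255.255.255.128
Last octet of IP: 189
Last octet of mask: 128
Network last octet = 189 AND 128 = 128

128


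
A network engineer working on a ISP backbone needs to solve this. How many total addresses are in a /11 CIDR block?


Given: CIDR prefix /11
Host bits = 32 - 11 = 21
Total addresses = 2^21 = 2097152

2097152


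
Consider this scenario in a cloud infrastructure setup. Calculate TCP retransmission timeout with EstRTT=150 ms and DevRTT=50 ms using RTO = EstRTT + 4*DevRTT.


Given: EstRTT = 150 ms, DevRTT = 50 ms
Timeout = EstRTT + 4 * DevRTT
4 * DevRTT = 4 * 50 = 200
Timeout = 150 + 200 = 350 ms

350


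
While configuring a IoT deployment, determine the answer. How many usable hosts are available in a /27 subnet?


Given: subnet mask /27
Host bits = 32 - 27 = 5
Total addresses = 2^5 = 32
Usable hosts = 32 - 2 (network + broadcast) = 30

30


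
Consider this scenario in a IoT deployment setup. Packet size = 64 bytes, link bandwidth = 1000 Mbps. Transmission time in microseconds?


Given: packet = 64 bytes, bandwidth = 1000 Mbps
Packet in bits = 64 * 8 = 512 bits
Bandwidth = 1000 * 10^6 = 1000000000 bps
Time = 512 / 1000000000 seconds
Time in us = 512 * 10^6 / 1000000000 = 0.512

0.512


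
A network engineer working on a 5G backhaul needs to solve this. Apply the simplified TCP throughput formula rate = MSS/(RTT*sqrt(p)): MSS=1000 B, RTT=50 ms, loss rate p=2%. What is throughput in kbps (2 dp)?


Given: MSS = 1000 bytes, RTT = 50 ms, loss = 2%
RTT in seconds = 50 / 1000 = 0.05
Loss rate = 2% = 0.02
sqrt(loss) = sqrt(0.02) = 0.141421356237
Throughput (bytes/s) = 1000 / (0.05 * 0.141421356237) = 141421.3562
Throughput (kbps) = 141421.3562 * 8 / 1000 = 1131.370850 -> 1131.37 kbps (2 dp)

1131.37


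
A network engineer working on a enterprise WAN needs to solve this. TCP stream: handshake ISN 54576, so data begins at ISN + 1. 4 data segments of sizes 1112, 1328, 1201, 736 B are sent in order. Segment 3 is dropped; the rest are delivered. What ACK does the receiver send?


SYN uses sequence number 54576; first data byte = ISN + 1 = 54577.
Segment 1: SEQ = 54577, len = 1112 B, covers [54577, 55688]
Segment 2: SEQ = 55689, len = 1328 B, covers [55689, 57016]
Segment 3: SEQ = 57017, len = 1201 B, covers [57017, 58217] [LOST]
Segment 4: SEQ = 58218, len = 736 B, covers [58218, 58953]
In-order data received: bytes [54577, 57016] (segments 1..2).
Segment 3 missing -> gap begins at byte 57017; later segments buffered out of order.
Cumulative ACK = next expected in-order byte = 54577 + 1112 + 1328 = 57017

57017


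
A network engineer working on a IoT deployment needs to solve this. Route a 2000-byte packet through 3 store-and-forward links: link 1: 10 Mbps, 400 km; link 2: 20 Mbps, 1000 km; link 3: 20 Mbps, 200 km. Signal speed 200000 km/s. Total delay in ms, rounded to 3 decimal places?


Packet = 2000 bytes = 16000 bits. Store-and-forward: sum (t_trans + t_prop) per link.
Link 1: t_trans = 16000/(10*10^6) s = 1.6000 ms; t_prop = 400/200000 s = 2.0000 ms; subtotal = 3.6000 ms
Link 2: t_trans = 16000/(20*10^6) s = 0.8000 ms; t_prop = 1000/200000 s = 5.0000 ms; subtotal = 5.8000 ms
Link 3: t_trans = 16000/(20*10^6) s = 0.8000 ms; t_prop = 200/200000 s = 1.0000 ms; subtotal = 1.8000 ms
End-to-end = 3.6000 + 5.8000 + 1.8000 = 11.2000 ms -> 11.200 ms (3 dp)

11.200


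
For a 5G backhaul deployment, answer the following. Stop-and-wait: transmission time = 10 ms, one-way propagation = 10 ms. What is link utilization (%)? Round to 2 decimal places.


Given: Ttrans = 10 ms, Tprop = 10 ms
RTT = 2 * Tprop = 2 * 10 = 20 ms
U = Ttrans / (Ttrans + RTT)
U = 10 / (10 + 20)
U = 10 / 30 = 0.333333
U% = 33.33%

33.33


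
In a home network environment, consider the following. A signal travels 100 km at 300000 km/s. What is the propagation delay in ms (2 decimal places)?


Given: distance = 100 km, speed = 300000 km/s
Delay = distance / speed = 100 / 300000 seconds
Delay in ms = 100 * 1000 / 300000
Delay = 0.3333 ms
Rounded to 2 dp = 0.33 ms

0.33


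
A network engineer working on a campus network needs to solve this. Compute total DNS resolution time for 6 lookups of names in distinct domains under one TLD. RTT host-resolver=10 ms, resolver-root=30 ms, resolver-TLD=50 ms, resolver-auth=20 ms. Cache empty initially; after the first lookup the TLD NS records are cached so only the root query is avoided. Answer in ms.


Lookup 1 (cold cache): local + root + TLD + auth = 10 + 30 + 50 + 20 = 110 ms
Lookups 2..6 (TLD NS cached -> skip root; new domain -> still ask TLD and auth): local + TLD + auth = 10 + 50 + 20 = 80 ms each
Remaining 5 lookups: 5 * 80 = 400 ms
Total = 110 + 400 = 510 ms

510


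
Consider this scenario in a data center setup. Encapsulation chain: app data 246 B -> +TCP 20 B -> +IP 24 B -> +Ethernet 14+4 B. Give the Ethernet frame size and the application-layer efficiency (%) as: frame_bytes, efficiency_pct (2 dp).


TCP segment = 246 + 20 = 266 B
IP packet = 266 + 24 = 290 B
Ethernet frame = 290 + 14 + 4 = 308 B
Efficiency = app / frame = 246 / 308 = 0.798701 = 79.8701% -> 79.87% (2 dp)

308, 79.87


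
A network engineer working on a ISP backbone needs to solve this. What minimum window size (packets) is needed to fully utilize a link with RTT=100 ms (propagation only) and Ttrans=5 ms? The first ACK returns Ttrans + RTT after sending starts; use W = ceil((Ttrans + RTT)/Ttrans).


Given: Ttrans = 5 ms, RTT = 100 ms (= 2 * Tprop, Tprop = 50 ms)
Time until first ACK returns = Ttrans + RTT = 5 + 100 = 105 ms
Need W * Ttrans >= Ttrans + RTT  ->  W >= (Ttrans + RTT) / Ttrans
(Ttrans + RTT) / Ttrans = 105 / 5 = 21
W_min = ceil(21) = 21

21


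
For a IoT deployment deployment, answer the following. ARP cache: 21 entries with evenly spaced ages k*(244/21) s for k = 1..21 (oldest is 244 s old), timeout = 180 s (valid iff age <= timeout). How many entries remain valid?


Ages are k * 244/21 s for k = 1..21 (spacing = 11.6190 s).
Entry k is valid iff k * 244/21 <= 180 iff k <= 21 * 180 / 244 = 15.4918
n_valid = floor(15.4918) = 15
(n_stale = 21 - 15 = 6)

15


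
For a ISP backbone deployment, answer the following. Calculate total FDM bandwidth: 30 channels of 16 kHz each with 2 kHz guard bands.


Given: 30 channels, 16 kHz each, guard = 2 kHz
Channel bandwidth = 30 * 16 = 480 kHz
Guard bands = 29 gaps * 2 kHz = 58 kHz
Total = 480 + 58 = 538 kHz

538


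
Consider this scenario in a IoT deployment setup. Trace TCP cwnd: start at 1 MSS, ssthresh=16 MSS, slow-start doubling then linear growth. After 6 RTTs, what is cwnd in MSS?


RTT 0: cwnd = 1 MSS (initial)
RTT 1: cwnd = 2 MSS (slow start, doubled)
RTT 2: cwnd = 4 MSS (slow start, doubled)
RTT 3: cwnd = 8 MSS (slow start, doubled)
RTT 4: cwnd = 16 MSS (slow start, doubled)
RTT 5: cwnd = 17 MSS (congestion avoidance, +1)
RTT 6: cwnd = 18 MSS (congestion avoidance, +1)

18


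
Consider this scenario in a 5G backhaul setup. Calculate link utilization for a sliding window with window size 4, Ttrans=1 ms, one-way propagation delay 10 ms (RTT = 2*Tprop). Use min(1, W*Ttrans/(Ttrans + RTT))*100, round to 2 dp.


Given: W = 4, Ttrans = 1 ms, RTT = 20 ms (= 2 * Tprop, Tprop = 10 ms)
Cycle time = Ttrans + RTT = 1 + 20 = 21 ms (first packet sent until its ACK returns)
W * Ttrans = 4 * 1 = 4 ms of sending per cycle
W * Ttrans / (Ttrans + RTT) = 4 / 21 = 0.190476
U = min(1, 0.190476) = 0.190476
U% = 19.05%

19.05


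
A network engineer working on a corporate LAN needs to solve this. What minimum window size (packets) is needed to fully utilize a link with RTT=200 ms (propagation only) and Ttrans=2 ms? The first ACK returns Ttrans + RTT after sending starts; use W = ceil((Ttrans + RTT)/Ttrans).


Given: Ttrans = 2 ms, RTT = 200 ms (= 2 * Tprop, Tprop = 100 ms)
Time until first ACK returns = Ttrans + RTT = 2 + 200 = 202 ms
Need W * Ttrans >= Ttrans + RTT  ->  W >= (Ttrans + RTT) / Ttrans
(Ttrans + RTT) / Ttrans = 202 / 2 = 101
W_min = ceil(101) = 101

101


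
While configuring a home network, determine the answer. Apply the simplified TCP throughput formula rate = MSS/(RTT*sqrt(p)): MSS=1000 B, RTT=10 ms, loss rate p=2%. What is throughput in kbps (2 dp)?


Given: MSS = 1000 bytes, RTT = 10 ms, loss = 2%
RTT in seconds = 10 / 1000 = 0.01
Loss rate = 2% = 0.02
sqrt(loss) = sqrt(0.02) = 0.141421356237
Throughput (bytes/s) = 1000 / (0.01 * 0.141421356237) = 707106.7812
Throughput (kbps) = 707106.7812 * 8 / 1000 = 5656.854249 -> 5656.85 kbps (2 dp)

5656.85


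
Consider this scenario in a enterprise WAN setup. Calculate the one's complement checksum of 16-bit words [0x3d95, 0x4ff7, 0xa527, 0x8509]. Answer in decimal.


Given words: [0x3d95, 0x4ff7, 0xa527, 0x8509]
Step 1: Sum all words
Raw sum = 15765 + 20471 + 42279 + 34057 = 112572
Step 2: Fold carry: (47036 + 1) = 47037
One's complement = ~47037 & 0xFFFF = 18498

18498


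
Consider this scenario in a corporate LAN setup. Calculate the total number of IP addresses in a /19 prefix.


Given: CIDR prefix /19
Host bits = 32 - 19 = 13
Total addresses = 2^13 = 8192

8192


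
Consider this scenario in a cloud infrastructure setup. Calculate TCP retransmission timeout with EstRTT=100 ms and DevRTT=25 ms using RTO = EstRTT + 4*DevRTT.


Given: EstRTT = 100 ms, DevRTT = 25 ms
Timeout = EstRTT + 4 * DevRTT
4 * DevRTT = 4 * 25 = 100
Timeout = 100 + 100 = 200 ms

200


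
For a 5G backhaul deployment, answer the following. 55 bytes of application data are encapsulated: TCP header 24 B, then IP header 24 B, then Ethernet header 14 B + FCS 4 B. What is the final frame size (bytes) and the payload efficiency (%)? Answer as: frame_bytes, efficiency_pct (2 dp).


TCP segment = 55 + 24 = 79 B
IP packet = 79 + 24 = 103 B
Ethernet frame = 103 + 14 + 4 = 121 B
Efficiency = app / frame = 55 / 121 = 0.454545 = 45.4545% -> 45.45% (2 dp)

121, 45.45


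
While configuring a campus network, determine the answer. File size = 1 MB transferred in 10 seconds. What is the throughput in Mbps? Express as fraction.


Given: file = 1 MB, time = 10 s
File in Mb = 1 * 8 = 8 Mb
Throughput = 8 / 10 Mbps
Throughput = 4/5 Mbps

4/5


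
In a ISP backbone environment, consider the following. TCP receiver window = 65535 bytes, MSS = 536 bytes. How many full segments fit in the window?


Given: RWND = 65535 bytes, MSS = 536 bytes
Full segments = floor(RWND / MSS)
Full segments = floor(65535 / 536)
Full segments = floor(122.2668) = 122

122


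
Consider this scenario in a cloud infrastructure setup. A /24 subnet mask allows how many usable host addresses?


Given: subnet mask /24
Host bits = 32 - 24 = 8
Total addresses = 2^8 = 256
Usable hosts = 256 - 2 (network + broadcast) = 254

254


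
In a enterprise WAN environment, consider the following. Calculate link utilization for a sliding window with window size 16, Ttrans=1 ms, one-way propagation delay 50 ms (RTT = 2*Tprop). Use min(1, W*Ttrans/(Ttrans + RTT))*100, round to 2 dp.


Given: W = 16, Ttrans = 1 ms, RTT = 100 ms (= 2 * Tprop, Tprop = 50 ms)
Cycle time = Ttrans + RTT = 1 + 100 = 101 ms (first packet sent until its ACK returns)
W * Ttrans = 16 * 1 = 16 ms of sending per cycle
W * Ttrans / (Ttrans + RTT) = 16 / 101 = 0.158416
U = min(1, 0.158416) = 0.158416
U% = 15.84%

15.84


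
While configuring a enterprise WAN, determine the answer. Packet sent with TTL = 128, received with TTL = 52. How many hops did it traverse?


Given: initial TTL = 128, received TTL = 52
Hops = initial TTL - received TTL
Hops = 128 - 52 = 76

76


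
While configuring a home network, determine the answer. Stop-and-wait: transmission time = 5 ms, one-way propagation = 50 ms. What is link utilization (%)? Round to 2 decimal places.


Given: Ttrans = 5 ms, Tprop = 50 ms
RTT = 2 * Tprop = 2 * 50 = 100 ms
U = Ttrans / (Ttrans + RTT)
U = 5 / (5 + 100)
U = 5 / 105 = 0.047619
U% = 4.76%

4.76


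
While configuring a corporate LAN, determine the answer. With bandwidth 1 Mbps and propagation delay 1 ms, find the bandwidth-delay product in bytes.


Given: bandwidth = 1 Mbps, delay = 1 ms
BDP in bits = 1 * 10^6 * 1 / 1000
BDP in bits = 1000
BDP in bytes = 1000 / 8 = 125

125


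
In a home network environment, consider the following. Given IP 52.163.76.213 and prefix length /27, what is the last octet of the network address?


Given: IP = 52.163.76.213, prefix = /27
Subnet mask = 255.255.255.224
Last octet of IP: 213
Last octet of mask: 224
Network last octet = 213 AND 224 = 192

192


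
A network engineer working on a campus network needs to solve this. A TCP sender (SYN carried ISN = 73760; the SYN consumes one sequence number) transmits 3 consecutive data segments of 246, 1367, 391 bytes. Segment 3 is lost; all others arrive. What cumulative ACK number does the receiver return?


SYN uses sequence number 73760; first data byte = ISN + 1 = 73761.
Segment 1: SEQ = 73761, len = 246 B, covers [73761, 74006]
Segment 2: SEQ = 74007, len = 1367 B, covers [74007, 75373]
Segment 3: SEQ = 75374, len = 391 B, covers [75374, 75764] [LOST]
In-order data received: bytes [73761, 75373] (segments 1..2).
Segment 3 missing -> gap begins at byte 75374.
Cumulative ACK = next expected in-order byte = 73761 + 246 + 1367 = 75374

75374


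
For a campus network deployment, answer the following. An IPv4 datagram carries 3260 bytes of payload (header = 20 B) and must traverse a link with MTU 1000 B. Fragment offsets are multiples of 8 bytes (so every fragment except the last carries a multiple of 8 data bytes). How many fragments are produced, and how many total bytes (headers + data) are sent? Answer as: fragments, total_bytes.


Max data per non-final fragment = floor((MTU - header)/8)*8 = floor((1000 - 20)/8)*8 = floor(980/8)*8 = 976 B
Final fragment needs no 8-byte alignment: it can carry up to MTU - header = 980 B
Non-final fragments needed = ceil((payload - 980) / 976) = ceil(2280/976) = ceil(2.3361) = 3
Number of fragments = 3 + 1 = 4
Fragment sizes (data): 3 * 976 B + 332 B (last, 332 <= 980 OK)
Total bytes sent = payload + n_frags * header = 3260 + 4*20 = 3260 + 80 = 3340 B

4, 3340


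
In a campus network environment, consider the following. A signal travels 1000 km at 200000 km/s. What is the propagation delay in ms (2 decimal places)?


Given: distance = 1000 km, speed = 200000 km/s
Delay = distance / speed = 1000 / 200000 seconds
Delay in ms = 1000 * 1000 / 200000
Delay = 5.0000 ms
Rounded to 2 dp = 5.00 ms

5.00


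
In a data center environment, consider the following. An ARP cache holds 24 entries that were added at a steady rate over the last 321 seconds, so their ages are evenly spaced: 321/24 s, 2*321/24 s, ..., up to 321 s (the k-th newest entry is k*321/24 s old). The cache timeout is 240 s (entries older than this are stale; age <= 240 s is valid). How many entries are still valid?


Ages are k * 321/24 s for k = 1..24 (spacing = 13.3750 s).
Entry k is valid iff k * 321/24 <= 240 iff k <= 24 * 240 / 321 = 17.9439
n_valid = floor(17.9439) = 17
(n_stale = 24 - 17 = 7)

17


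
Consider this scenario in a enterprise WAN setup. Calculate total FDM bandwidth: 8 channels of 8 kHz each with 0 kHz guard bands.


Given: 8 channels, 8 kHz each, guard = 0 kHz
Channel bandwidth = 8 * 8 = 64 kHz
Guard bands = 7 gaps * 0 kHz = 0 kHz
Total = 64 + 0 = 64 kHz

64


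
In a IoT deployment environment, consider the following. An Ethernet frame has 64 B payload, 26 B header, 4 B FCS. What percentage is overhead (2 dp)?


Given: payload = 64 B, header = 26 B, trailer = 4 B
Overhead bytes = header + trailer = 26 + 4 = 30
Total frame = payload + overhead = 64 + 30 = 94
Overhead % = 30 / 94 * 100 = 31.9149% -> 31.91% (2 dp)

31.91


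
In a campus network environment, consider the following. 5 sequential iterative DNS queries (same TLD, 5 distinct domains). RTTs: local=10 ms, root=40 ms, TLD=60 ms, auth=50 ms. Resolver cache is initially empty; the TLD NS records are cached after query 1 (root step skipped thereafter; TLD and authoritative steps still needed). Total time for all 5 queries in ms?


Lookup 1 (cold cache): local + root + TLD + auth = 10 + 40 + 60 + 50 = 160 ms
Lookups 2..5 (TLD NS cached -> skip root; new domain -> still ask TLD and auth): local + TLD + auth = 10 + 60 + 50 = 120 ms each
Remaining 4 lookups: 4 * 120 = 480 ms
Total = 160 + 480 = 640 ms

640


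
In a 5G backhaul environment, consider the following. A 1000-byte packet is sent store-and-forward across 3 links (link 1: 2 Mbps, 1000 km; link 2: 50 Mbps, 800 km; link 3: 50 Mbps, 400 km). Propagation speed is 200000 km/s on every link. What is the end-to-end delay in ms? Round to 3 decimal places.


Packet = 1000 bytes = 8000 bits. Store-and-forward: sum (t_trans + t_prop) per link.
Link 1: t_trans = 8000/(2*10^6) s = 4.0000 ms; t_prop = 1000/200000 s = 5.0000 ms; subtotal = 9.0000 ms
Link 2: t_trans = 8000/(50*10^6) s = 0.1600 ms; t_prop = 800/200000 s = 4.0000 ms; subtotal = 4.1600 ms
Link 3: t_trans = 8000/(50*10^6) s = 0.1600 ms; t_prop = 400/200000 s = 2.0000 ms; subtotal = 2.1600 ms
End-to-end = 9.0000 + 4.1600 + 2.1600 = 15.3200 ms -> 15.320 ms (3 dp)

15.320


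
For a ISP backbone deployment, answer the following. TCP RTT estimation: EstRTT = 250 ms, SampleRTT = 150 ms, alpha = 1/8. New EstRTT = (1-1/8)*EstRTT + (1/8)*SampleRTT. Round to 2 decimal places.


Given: EstRTT = 250 ms, SampleRTT = 150 ms, alpha = 1/8
New EstRTT = (1 - alpha) * EstRTT + alpha * SampleRTT
(7/8) * 250 = 218.75
(1/8) * 150 = 18.75
New EstRTT = 218.75 + 18.75 = 237.5 ms -> 237.50 ms (2 dp)

237.50


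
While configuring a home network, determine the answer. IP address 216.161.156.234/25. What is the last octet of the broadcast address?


Given: IP = 216.161.156.234, prefix = /25
Host bits = 32 - 25 = 7
Network last octet = 234 AND mask = 128
Host part size = 2^7 - 1 = 127
Broadcast last octet = 128 OR 127 = 255

255


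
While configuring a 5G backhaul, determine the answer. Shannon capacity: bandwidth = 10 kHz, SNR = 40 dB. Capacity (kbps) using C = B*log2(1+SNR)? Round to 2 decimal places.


Given: B = 10 kHz, SNR = 40 dB
SNR linear = 10^(40/10) = 10000
1 + SNR = 10001
log2(10001) = 13.2878566418
C = 10 * 1000 * 13.2878566418 = 132878.5664 bps
C = 132.878566 kbps -> 132.88 kbps (2 dp)

132.88


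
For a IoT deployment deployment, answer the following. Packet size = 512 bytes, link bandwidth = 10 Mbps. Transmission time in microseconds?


Given: packet = 512 bytes, bandwidth = 10 Mbps
Packet in bits = 512 * 8 = 4096 bits
Bandwidth = 10 * 10^6 = 10000000 bps
Time = 4096 / 10000000 seconds
Time in us = 4096 * 10^6 / 10000000 = 409.6

409.6


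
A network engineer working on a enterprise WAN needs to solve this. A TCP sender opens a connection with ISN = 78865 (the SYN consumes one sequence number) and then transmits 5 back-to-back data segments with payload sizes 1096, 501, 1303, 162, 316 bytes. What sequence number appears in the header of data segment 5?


The SYN occupies sequence number ISN = 78865, so the first data byte is ISN + 1 = 78866.
SEQ of data segment i = (ISN + 1) + sum of payload sizes of segments 1..i-1.
Segment 1: SEQ = 78866, payload = 1096 bytes
Segment 2: SEQ = 79962, payload = 501 bytes
Segment 3: SEQ = 80463, payload = 1303 bytes
Segment 4: SEQ = 81766, payload = 162 bytes
Segment 5: SEQ = 81928, payload = 316 bytes
SEQ of segment 5 = 78866 + 1096 + 501 + 1303 + 162 = 81928

81928


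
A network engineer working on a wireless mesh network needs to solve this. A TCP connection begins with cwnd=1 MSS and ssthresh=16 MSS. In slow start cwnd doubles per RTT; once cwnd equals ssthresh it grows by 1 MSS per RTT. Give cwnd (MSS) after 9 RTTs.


RTT 0: cwnd = 1 MSS (initial)
RTT 1: cwnd = 2 MSS (slow start, doubled)
RTT 2: cwnd = 4 MSS (slow start, doubled)
RTT 3: cwnd = 8 MSS (slow start, doubled)
RTT 4: cwnd = 16 MSS (slow start, doubled)
RTT 5: cwnd = 17 MSS (congestion avoidance, +1)
RTT 6: cwnd = 18 MSS (congestion avoidance, +1)
RTT 7: cwnd = 19 MSS (congestion avoidance, +1)
RTT 8: cwnd = 20 MSS (congestion avoidance, +1)
RTT 9: cwnd = 21 MSS (congestion avoidance, +1)

21


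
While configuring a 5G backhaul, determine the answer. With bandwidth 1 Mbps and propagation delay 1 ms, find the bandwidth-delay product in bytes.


Given: bandwidth = 1 Mbps, delay = 1 ms
BDP in bits = 1 * 10^6 * 1 / 1000
BDP in bits = 1000
BDP in bytes = 1000 / 8 = 125

125


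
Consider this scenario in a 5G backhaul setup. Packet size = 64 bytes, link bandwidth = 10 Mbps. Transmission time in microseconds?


Given: packet = 64 bytes, bandwidth = 10 Mbps
Packet in bits = 64 * 8 = 512 bits
Bandwidth = 10 * 10^6 = 10000000 bps
Time = 512 / 10000000 seconds
Time in us = 512 * 10^6 / 10000000 = 51.2

51.2


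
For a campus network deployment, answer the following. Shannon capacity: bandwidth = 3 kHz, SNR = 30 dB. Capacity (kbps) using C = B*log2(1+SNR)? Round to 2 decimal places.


Given: B = 3 kHz, SNR = 30 dB
SNR linear = 10^(30/10) = 1000
1 + SNR = 1001
log2(1001) = 9.9672262588
C = 3 * 1000 * 9.9672262588 = 29901.6788 bps
C = 29.901679 kbps -> 29.90 kbps (2 dp)

29.90


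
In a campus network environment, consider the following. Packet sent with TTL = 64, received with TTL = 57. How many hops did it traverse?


Given: initial TTL = 64, received TTL = 57
Hops = initial TTL - received TTL
Hops = 64 - 57 = 7

7


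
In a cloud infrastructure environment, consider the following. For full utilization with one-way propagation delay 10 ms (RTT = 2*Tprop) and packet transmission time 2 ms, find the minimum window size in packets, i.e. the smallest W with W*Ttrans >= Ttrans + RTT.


Given: Ttrans = 2 ms, RTT = 20 ms (= 2 * Tprop, Tprop = 10 ms)
Time until first ACK returns = Ttrans + RTT = 2 + 20 = 22 ms
Need W * Ttrans >= Ttrans + RTT  ->  W >= (Ttrans + RTT) / Ttrans
(Ttrans + RTT) / Ttrans = 22 / 2 = 11
W_min = ceil(11) = 11

11


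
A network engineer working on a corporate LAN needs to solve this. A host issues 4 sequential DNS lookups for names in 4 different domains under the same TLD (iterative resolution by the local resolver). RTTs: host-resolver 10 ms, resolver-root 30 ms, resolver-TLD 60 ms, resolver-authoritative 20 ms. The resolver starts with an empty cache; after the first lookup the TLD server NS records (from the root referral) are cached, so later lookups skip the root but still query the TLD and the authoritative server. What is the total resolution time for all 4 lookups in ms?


Lookup 1 (cold cache): local + root + TLD + auth = 10 + 30 + 60 + 20 = 120 ms
Lookups 2..4 (TLD NS cached -> skip root; new domain -> still ask TLD and auth): local + TLD + auth = 10 + 60 + 20 = 90 ms each
Remaining 3 lookups: 3 * 90 = 270 ms
Total = 120 + 270 = 390 ms

390


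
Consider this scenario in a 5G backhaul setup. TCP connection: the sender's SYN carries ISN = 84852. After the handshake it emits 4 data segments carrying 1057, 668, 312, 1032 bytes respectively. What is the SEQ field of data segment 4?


The SYN occupies sequence number ISN = 84852, so the first data byte is ISN + 1 = 84853.
SEQ of data segment i = (ISN + 1) + sum of payload sizes of segments 1..i-1.
Segment 1: SEQ = 84853, payload = 1057 bytes
Segment 2: SEQ = 85910, payload = 668 bytes
Segment 3: SEQ = 86578, payload = 312 bytes
Segment 4: SEQ = 86890, payload = 1032 bytes
SEQ of segment 4 = 84853 + 1057 + 668 + 312 = 86890

86890


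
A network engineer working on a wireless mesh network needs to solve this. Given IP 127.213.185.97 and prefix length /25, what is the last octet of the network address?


Given: IP = 127.213.185.97, prefix = /25
Subnet mask = 255.255.255.128
Last octet of IP: 97
Last octet of mask: 128
Network last octet = 97 AND 128 = 0

0


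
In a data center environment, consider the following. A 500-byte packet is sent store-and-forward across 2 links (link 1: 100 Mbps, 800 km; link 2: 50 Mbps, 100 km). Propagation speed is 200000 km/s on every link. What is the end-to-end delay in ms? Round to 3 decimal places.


Packet = 500 bytes = 4000 bits. Store-and-forward: sum (t_trans + t_prop) per link.
Link 1: t_trans = 4000/(100*10^6) s = 0.0400 ms; t_prop = 800/200000 s = 4.0000 ms; subtotal = 4.0400 ms
Link 2: t_trans = 4000/(50*10^6) s = 0.0800 ms; t_prop = 100/200000 s = 0.5000 ms; subtotal = 0.5800 ms
End-to-end = 4.0400 + 0.5800 = 4.6200 ms -> 4.620 ms (3 dp)

4.620


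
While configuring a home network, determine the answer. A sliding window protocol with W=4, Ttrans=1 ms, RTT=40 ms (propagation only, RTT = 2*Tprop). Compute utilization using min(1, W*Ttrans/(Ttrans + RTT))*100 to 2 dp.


Given: W = 4, Ttrans = 1 ms, RTT = 40 ms (= 2 * Tprop, Tprop = 20 ms)
Cycle time = Ttrans + RTT = 1 + 40 = 41 ms (first packet sent until its ACK returns)
W * Ttrans = 4 * 1 = 4 ms of sending per cycle
W * Ttrans / (Ttrans + RTT) = 4 / 41 = 0.097561
U = min(1, 0.097561) = 0.097561
U% = 9.76%

9.76


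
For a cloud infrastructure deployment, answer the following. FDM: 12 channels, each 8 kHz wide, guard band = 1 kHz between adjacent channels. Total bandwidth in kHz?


Given: 12 channels, 8 kHz each, guard = 1 kHz
Channel bandwidth = 12 * 8 = 96 kHz
Guard bands = 11 gaps * 1 kHz = 11 kHz
Total = 96 + 11 = 107 kHz

107


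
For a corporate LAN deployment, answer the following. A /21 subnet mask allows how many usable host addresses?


Given: subnet mask /21
Host bits = 32 - 21 = 11
Total addresses = 2^11 = 2048
Usable hosts = 2048 - 2 (network + broadcast) = 2046

2046
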